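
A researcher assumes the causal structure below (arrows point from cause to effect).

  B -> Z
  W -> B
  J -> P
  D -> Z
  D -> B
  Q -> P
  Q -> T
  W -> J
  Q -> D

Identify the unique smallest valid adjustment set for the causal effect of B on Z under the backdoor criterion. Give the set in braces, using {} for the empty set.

{D}

Variables eligible for adjustment (non-descendants of B, excluding B and Z): {D, J, P, Q, T, W}.
Backdoor paths from B to Z:
  P1: B <- W -> J -> P <- Q -> D -> Z
  P2: B <- D -> Z
The empty set is not sufficient: P2 (B <- D -> Z) has no collider blocking it and no conditioned non-collider, so it is open.
Try {D}:
  P1: blocked at collider P (neither it nor any descendant is in the conditioning set).
  P2: blocked at fork node D ∈ conditioning set.
{D} contains no descendant of B and blocks every backdoor path.
No other singleton works — e.g. {Q} leaves P2 open — so {D} is the unique smallest valid adjustment set.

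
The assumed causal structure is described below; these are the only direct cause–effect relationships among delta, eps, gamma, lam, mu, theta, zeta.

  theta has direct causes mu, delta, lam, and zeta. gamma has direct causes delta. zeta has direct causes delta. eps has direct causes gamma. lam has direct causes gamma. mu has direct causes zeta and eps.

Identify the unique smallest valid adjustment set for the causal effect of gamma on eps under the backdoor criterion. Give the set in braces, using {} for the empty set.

{}

Variables eligible for adjustment (non-descendants of gamma, excluding gamma and eps): {delta, zeta}.
Backdoor paths from gamma to eps:
  P1: gamma <- delta -> zeta -> mu <- eps
  P2: gamma <- delta -> zeta -> theta <- mu <- eps
  P3: gamma <- delta -> theta <- zeta -> mu <- eps
  P4: gamma <- delta -> theta <- mu <- eps
Each backdoor path contains an unconditioned collider, so every path is already blocked with the empty conditioning set:
  P1: blocked at collider mu (neither it nor any descendant is in the conditioning set).
  P2: blocked at collider theta (neither it nor any descendant is in the conditioning set).
  P3: blocked at collider theta (neither it nor any descendant is in the conditioning set).
  P4: blocked at collider theta (neither it nor any descendant is in the conditioning set).
The empty set is therefore the unique smallest valid set.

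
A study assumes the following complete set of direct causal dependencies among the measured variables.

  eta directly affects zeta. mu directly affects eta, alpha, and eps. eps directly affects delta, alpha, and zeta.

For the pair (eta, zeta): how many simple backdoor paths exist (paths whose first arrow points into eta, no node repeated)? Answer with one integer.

2

A backdoor path from eta to zeta is any simple undirected path whose first edge points into eta (i.e. leaves eta via a parent).
Parents of eta: {mu}.
Enumerating:
  P1: eta <- mu -> eps -> zeta
  P2: eta <- mu -> alpha <- eps -> zeta
That exhausts the simple backdoor paths. Count: 2.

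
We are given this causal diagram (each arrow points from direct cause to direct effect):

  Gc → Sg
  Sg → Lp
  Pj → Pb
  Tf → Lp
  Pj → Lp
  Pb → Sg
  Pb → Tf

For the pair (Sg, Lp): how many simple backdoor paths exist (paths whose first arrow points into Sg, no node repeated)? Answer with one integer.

A backdoor path from Sg to Lp is any simple undirected path whose first edge points into Sg (i.e. leaves Sg via a parent).
Parents of Sg: {Gc, Pb}.
Enumerating:
  P1: Sg <- Pb <- Pj -> Lp
  P2: Sg <- Pb -> Tf -> Lp
That exhausts the simple backdoor paths. Count: 2.

2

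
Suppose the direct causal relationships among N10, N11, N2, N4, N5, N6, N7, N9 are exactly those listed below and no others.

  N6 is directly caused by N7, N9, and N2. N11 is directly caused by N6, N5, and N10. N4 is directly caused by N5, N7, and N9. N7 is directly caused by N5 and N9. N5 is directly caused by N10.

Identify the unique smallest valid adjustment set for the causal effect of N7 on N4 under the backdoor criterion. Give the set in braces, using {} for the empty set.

{N5, N9}

Variables eligible for adjustment (non-descendants of N7, excluding N7 and N4): {N10, N2, N5, N9}.
Backdoor paths from N7 to N4:
  P1: N7 <- N9 -> N6 -> N11 <- N10 -> N5 -> N4
  P2: N7 <- N9 -> N6 -> N11 <- N5 -> N4
  P3: N7 <- N9 -> N4
  P4: N7 <- N5 <- N10 -> N11 <- N6 <- N9 -> N4
  P5: N7 <- N5 -> N4
  P6: N7 <- N5 -> N11 <- N6 <- N9 -> N4
The empty set is not sufficient: P3 (N7 <- N9 -> N4) has no collider blocking it and no conditioned non-collider, so it is open.
Try {N5, N9}:
  P1: blocked at fork node N9 ∈ conditioning set.
  P2: blocked at fork node N9 ∈ conditioning set.
  P3: blocked at fork node N9 ∈ conditioning set.
  P4: blocked at chain node N5 ∈ conditioning set.
  P5: blocked at fork node N5 ∈ conditioning set.
  P6: blocked at fork node N5 ∈ conditioning set.
{N5, N9} contains no descendant of N7 and blocks every backdoor path.
Every element of {N5, N9} is needed (dropping N5 leaves P5 open; dropping N9 leaves P3 open), so no proper subset is valid.
Among all size-2 subsets of the eligible variables, only {N5, N9} blocks every backdoor path, so it is the unique smallest valid adjustment set.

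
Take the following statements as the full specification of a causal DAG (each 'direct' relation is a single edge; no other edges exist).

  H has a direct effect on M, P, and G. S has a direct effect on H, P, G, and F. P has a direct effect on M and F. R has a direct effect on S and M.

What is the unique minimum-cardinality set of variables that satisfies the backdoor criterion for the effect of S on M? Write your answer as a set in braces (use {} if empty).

{R}

Variables eligible for adjustment (non-descendants of S, excluding S and M): {R}.
Backdoor paths from S to M:
  P1: S <- R -> M
The empty set is not sufficient: P1 (S <- R -> M) has no collider blocking it and no conditioned non-collider, so it is open.
Try {R}:
  P1: blocked at fork node R ∈ conditioning set.
{R} contains no descendant of S and blocks every backdoor path.
{R} is the unique smallest valid adjustment set.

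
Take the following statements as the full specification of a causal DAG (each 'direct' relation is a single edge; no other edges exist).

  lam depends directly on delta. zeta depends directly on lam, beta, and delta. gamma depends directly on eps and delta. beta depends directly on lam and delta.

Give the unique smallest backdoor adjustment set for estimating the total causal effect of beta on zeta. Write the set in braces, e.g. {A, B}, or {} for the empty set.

{delta, lam}

Variables eligible for adjustment (non-descendants of beta, excluding beta and zeta): {delta, eps, gamma, lam}.
Backdoor paths from beta to zeta:
  P1: beta <- delta -> lam -> zeta
  P2: beta <- delta -> zeta
  P3: beta <- lam <- delta -> zeta
  P4: beta <- lam -> zeta
The empty set is not sufficient: P1 (beta <- delta -> lam -> zeta) has no collider blocking it and no conditioned non-collider, so it is open.
Try {delta, lam}:
  P1: blocked at fork node delta ∈ conditioning set.
  P2: blocked at fork node delta ∈ conditioning set.
  P3: blocked at chain node lam ∈ conditioning set.
  P4: blocked at fork node lam ∈ conditioning set.
{delta, lam} contains no descendant of beta and blocks every backdoor path.
Every element of {delta, lam} is needed (dropping delta leaves P2 open; dropping lam leaves P4 open), so no proper subset is valid.
Among all size-2 subsets of the eligible variables, only {delta, lam} blocks every backdoor path, so it is the unique smallest valid adjustment set.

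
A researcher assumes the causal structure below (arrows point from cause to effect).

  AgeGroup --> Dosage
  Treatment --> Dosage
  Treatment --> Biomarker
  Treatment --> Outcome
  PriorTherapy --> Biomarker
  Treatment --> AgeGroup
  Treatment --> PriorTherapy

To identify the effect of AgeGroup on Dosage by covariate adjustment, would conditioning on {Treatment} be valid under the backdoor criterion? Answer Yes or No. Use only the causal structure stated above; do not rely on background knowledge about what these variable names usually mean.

Backdoor paths from AgeGroup to Dosage (paths whose first edge points into AgeGroup):
  P1: AgeGroup <- Treatment -> Dosage
Condition 1 (no descendant of AgeGroup in the set): holds — descendants of AgeGroup are {Dosage}; none are in {Treatment}.
Condition 2 (every backdoor path blocked by {Treatment}):
  P1: blocked at fork node Treatment ∈ conditioning set.
{Treatment} satisfies the backdoor criterion.

Yes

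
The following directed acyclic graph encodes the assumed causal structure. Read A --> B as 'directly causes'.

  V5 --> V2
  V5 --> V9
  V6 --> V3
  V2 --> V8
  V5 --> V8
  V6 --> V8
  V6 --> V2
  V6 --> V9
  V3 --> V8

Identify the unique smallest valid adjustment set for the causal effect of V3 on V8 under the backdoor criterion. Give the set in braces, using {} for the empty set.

{V6}

Variables eligible for adjustment (non-descendants of V3, excluding V3 and V8): {V2, V5, V6, V9}.
Backdoor paths from V3 to V8:
  P1: V3 <- V6 -> V9 <- V5 -> V2 -> V8
  P2: V3 <- V6 -> V9 <- V5 -> V8
  P3: V3 <- V6 -> V2 <- V5 -> V8
  P4: V3 <- V6 -> V2 -> V8
  P5: V3 <- V6 -> V8
The empty set is not sufficient: P4 (V3 <- V6 -> V2 -> V8) has no collider blocking it and no conditioned non-collider, so it is open.
Try {V6}:
  P1: blocked at fork node V6 ∈ conditioning set.
  P2: blocked at fork node V6 ∈ conditioning set.
  P3: blocked at fork node V6 ∈ conditioning set.
  P4: blocked at fork node V6 ∈ conditioning set.
  P5: blocked at fork node V6 ∈ conditioning set.
{V6} contains no descendant of V3 and blocks every backdoor path.
No other singleton works — e.g. {V5} leaves P4 open — so {V6} is the unique smallest valid adjustment set.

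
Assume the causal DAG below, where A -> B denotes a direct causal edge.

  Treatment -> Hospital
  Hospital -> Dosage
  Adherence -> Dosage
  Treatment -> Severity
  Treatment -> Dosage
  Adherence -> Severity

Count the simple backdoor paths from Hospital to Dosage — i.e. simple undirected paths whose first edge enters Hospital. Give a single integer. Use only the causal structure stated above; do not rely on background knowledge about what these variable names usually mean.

2

A backdoor path from Hospital to Dosage is any simple undirected path whose first edge points into Hospital (i.e. leaves Hospital via a parent).
Parents of Hospital: {Treatment}.
Enumerating:
  P1: Hospital <- Treatment -> Severity <- Adherence -> Dosage
  P2: Hospital <- Treatment -> Dosage
That exhausts the simple backdoor paths. Count: 2.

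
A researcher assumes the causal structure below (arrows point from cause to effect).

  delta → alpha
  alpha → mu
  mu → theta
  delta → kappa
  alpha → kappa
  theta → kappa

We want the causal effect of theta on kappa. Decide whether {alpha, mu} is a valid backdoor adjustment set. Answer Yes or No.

Backdoor paths from theta to kappa (paths whose first edge points into theta):
  P1: theta <- mu <- alpha <- delta -> kappa
  P2: theta <- mu <- alpha -> kappa
Condition 1 (no descendant of theta in the set): holds — descendants of theta are {kappa}; none are in {alpha, mu}.
Condition 2 (every backdoor path blocked by {alpha, mu}):
  P1: blocked at chain node mu ∈ conditioning set.
  P2: blocked at chain node mu ∈ conditioning set.
{alpha, mu} satisfies the backdoor criterion.

Yes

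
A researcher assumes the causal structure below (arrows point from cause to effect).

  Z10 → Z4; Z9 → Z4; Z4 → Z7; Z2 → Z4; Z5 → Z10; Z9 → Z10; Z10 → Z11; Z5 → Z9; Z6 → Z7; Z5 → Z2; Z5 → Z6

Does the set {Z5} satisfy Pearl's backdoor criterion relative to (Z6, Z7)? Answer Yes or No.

Yes

Backdoor paths from Z6 to Z7 (paths whose first edge points into Z6):
  P1: Z6 <- Z5 -> Z9 -> Z10 -> Z4 -> Z7
  P2: Z6 <- Z5 -> Z9 -> Z4 -> Z7
  P3: Z6 <- Z5 -> Z10 <- Z9 -> Z4 -> Z7
  P4: Z6 <- Z5 -> Z10 -> Z4 -> Z7
  P5: Z6 <- Z5 -> Z2 -> Z4 -> Z7
Condition 1 (no descendant of Z6 in the set): holds — descendants of Z6 are {Z7}; none are in {Z5}.
Condition 2 (every backdoor path blocked by {Z5}):
  P1: blocked at fork node Z5 ∈ conditioning set.
  P2: blocked at fork node Z5 ∈ conditioning set.
  P3: blocked at fork node Z5 ∈ conditioning set.
  P4: blocked at fork node Z5 ∈ conditioning set.
  P5: blocked at fork node Z5 ∈ conditioning set.
{Z5} satisfies the backdoor criterion.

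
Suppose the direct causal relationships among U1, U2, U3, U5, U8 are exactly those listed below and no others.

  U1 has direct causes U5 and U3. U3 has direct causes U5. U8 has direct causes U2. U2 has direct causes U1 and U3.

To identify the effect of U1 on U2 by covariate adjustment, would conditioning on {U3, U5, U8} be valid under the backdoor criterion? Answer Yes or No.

No

Backdoor paths from U1 to U2 (paths whose first edge points into U1):
  P1: U1 <- U5 -> U3 -> U2
  P2: U1 <- U3 -> U2
Condition 1 (no descendant of U1 in the set): FAILS — U8 is a descendant of U1.
Condition 2 (every backdoor path blocked by {U3, U5, U8}):
  P1: blocked at fork node U5 ∈ conditioning set.
  P2: blocked at fork node U3 ∈ conditioning set.
{U3, U5, U8} does not satisfy the backdoor criterion.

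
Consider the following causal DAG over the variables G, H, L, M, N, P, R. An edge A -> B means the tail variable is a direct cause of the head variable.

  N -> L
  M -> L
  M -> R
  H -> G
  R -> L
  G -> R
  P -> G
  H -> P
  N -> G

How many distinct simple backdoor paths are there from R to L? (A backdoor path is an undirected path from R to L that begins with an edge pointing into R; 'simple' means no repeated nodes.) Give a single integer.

2

A backdoor path from R to L is any simple undirected path whose first edge points into R (i.e. leaves R via a parent).
Parents of R: {G, M}.
Enumerating:
  P1: R <- M -> L
  P2: R <- G <- N -> L
That exhausts the simple backdoor paths. Count: 2.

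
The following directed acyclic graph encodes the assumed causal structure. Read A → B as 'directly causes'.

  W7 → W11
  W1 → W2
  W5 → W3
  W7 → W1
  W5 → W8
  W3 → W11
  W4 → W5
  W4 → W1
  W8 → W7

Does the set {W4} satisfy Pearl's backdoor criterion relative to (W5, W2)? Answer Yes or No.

Backdoor paths from W5 to W2 (paths whose first edge points into W5):
  P1: W5 <- W4 -> W1 -> W2
Condition 1 (no descendant of W5 in the set): holds — descendants of W5 are {W1, W11, W2, W3, W7, W8}; none are in {W4}.
Condition 2 (every backdoor path blocked by {W4}):
  P1: blocked at fork node W4 ∈ conditioning set.
{W4} satisfies the backdoor criterion.

Yes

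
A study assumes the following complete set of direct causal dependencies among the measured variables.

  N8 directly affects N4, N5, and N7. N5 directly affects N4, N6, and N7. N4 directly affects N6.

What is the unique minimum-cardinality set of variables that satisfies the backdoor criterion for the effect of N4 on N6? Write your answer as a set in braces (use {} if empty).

{N5}

Variables eligible for adjustment (non-descendants of N4, excluding N4 and N6): {N5, N7, N8}.
Backdoor paths from N4 to N6:
  P1: N4 <- N8 -> N5 -> N6
  P2: N4 <- N8 -> N7 <- N5 -> N6
  P3: N4 <- N5 -> N6
The empty set is not sufficient: P1 (N4 <- N8 -> N5 -> N6) has no collider blocking it and no conditioned non-collider, so it is open.
Try {N5}:
  P1: blocked at chain node N5 ∈ conditioning set.
  P2: blocked at collider N7 (neither it nor any descendant is in the conditioning set).
  P3: blocked at fork node N5 ∈ conditioning set.
{N5} contains no descendant of N4 and blocks every backdoor path.
No other singleton works — e.g. {N8} leaves P3 open — so {N5} is the unique smallest valid adjustment set.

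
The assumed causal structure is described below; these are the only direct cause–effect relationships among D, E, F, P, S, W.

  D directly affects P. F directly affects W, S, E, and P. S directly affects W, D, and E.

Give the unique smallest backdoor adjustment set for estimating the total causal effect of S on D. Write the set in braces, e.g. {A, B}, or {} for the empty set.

Variables eligible for adjustment (non-descendants of S, excluding S and D): {F}.
Backdoor paths from S to D:
  P1: S <- F -> P <- D
Each backdoor path contains an unconditioned collider, so every path is already blocked with the empty conditioning set:
  P1: blocked at collider P (neither it nor any descendant is in the conditioning set).
The empty set is therefore the unique smallest valid set.

{}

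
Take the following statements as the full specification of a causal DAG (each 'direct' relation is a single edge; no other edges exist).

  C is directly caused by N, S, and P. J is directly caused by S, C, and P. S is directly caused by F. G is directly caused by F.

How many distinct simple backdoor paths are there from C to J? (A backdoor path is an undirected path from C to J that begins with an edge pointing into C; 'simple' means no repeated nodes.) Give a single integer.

2

A backdoor path from C to J is any simple undirected path whose first edge points into C (i.e. leaves C via a parent).
Parents of C: {N, P, S}.
Enumerating:
  P1: C <- P -> J
  P2: C <- S -> J
That exhausts the simple backdoor paths. Count: 2.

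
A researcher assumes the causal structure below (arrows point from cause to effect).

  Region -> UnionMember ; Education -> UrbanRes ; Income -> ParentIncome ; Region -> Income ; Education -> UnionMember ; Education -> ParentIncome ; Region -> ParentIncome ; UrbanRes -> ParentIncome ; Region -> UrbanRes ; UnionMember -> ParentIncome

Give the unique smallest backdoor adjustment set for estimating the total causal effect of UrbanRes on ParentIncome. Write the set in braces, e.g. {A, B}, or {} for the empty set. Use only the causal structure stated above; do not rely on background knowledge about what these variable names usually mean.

Variables eligible for adjustment (non-descendants of UrbanRes, excluding UrbanRes and ParentIncome): {Education, Income, Region, UnionMember}.
Backdoor paths from UrbanRes to ParentIncome:
  P1: UrbanRes <- Region -> Income -> ParentIncome
  P2: UrbanRes <- Region -> UnionMember <- Education -> ParentIncome
  P3: UrbanRes <- Region -> UnionMember -> ParentIncome
  P4: UrbanRes <- Region -> ParentIncome
  P5: UrbanRes <- Education -> UnionMember <- Region -> Income -> ParentIncome
  P6: UrbanRes <- Education -> UnionMember <- Region -> ParentIncome
  P7: UrbanRes <- Education -> UnionMember -> ParentIncome
  P8: UrbanRes <- Education -> ParentIncome
The empty set is not sufficient: P1 (UrbanRes <- Region -> Income -> ParentIncome) has no collider blocking it and no conditioned non-collider, so it is open.
Try {Education, Region}:
  P1: blocked at fork node Region ∈ conditioning set.
  P2: blocked at fork node Region ∈ conditioning set.
  P3: blocked at fork node Region ∈ conditioning set.
  P4: blocked at fork node Region ∈ conditioning set.
  P5: blocked at fork node Education ∈ conditioning set.
  P6: blocked at fork node Education ∈ conditioning set.
  P7: blocked at fork node Education ∈ conditioning set.
  P8: blocked at fork node Education ∈ conditioning set.
{Education, Region} contains no descendant of UrbanRes and blocks every backdoor path.
Every element of {Education, Region} is needed (dropping Education leaves P7 open; dropping Region leaves P1 open), so no proper subset is valid.
Among all size-2 subsets of the eligible variables, only {Education, Region} blocks every backdoor path, so it is the unique smallest valid adjustment set.

{Education, Region}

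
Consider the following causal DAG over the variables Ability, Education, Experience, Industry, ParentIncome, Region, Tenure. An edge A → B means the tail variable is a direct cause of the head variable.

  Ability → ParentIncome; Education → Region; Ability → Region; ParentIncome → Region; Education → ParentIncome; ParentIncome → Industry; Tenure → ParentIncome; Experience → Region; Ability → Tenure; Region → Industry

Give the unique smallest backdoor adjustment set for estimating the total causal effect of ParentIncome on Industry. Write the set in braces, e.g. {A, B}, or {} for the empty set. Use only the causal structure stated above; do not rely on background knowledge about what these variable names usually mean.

{Ability, Education}

Variables eligible for adjustment (non-descendants of ParentIncome, excluding ParentIncome and Industry): {Ability, Education, Experience, Tenure}.
Backdoor paths from ParentIncome to Industry:
  P1: ParentIncome <- Ability -> Region -> Industry
  P2: ParentIncome <- Tenure <- Ability -> Region -> Industry
  P3: ParentIncome <- Education -> Region -> Industry
The empty set is not sufficient: P1 (ParentIncome <- Ability -> Region -> Industry) has no collider blocking it and no conditioned non-collider, so it is open.
Try {Ability, Education}:
  P1: blocked at fork node Ability ∈ conditioning set.
  P2: blocked at fork node Ability ∈ conditioning set.
  P3: blocked at fork node Education ∈ conditioning set.
{Ability, Education} contains no descendant of ParentIncome and blocks every backdoor path.
Every element of {Ability, Education} is needed (dropping Ability leaves P1 open; dropping Education leaves P3 open), so no proper subset is valid.
Among all size-2 subsets of the eligible variables, only {Ability, Education} blocks every backdoor path, so it is the unique smallest valid adjustment set.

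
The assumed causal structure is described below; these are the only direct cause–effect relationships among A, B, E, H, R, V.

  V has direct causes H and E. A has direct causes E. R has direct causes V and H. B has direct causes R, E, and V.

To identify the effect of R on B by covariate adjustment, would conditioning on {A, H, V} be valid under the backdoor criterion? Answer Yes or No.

Yes

Backdoor paths from R to B (paths whose first edge points into R):
  P1: R <- H -> V <- E -> B
  P2: R <- H -> V -> B
  P3: R <- V <- E -> B
  P4: R <- V -> B
Condition 1 (no descendant of R in the set): holds — descendants of R are {B}; none are in {A, H, V}.
Condition 2 (every backdoor path blocked by {A, H, V}):
  P1: blocked at fork node H ∈ conditioning set.
  P2: blocked at fork node H ∈ conditioning set.
  P3: blocked at chain node V ∈ conditioning set.
  P4: blocked at fork node V ∈ conditioning set.
{A, H, V} satisfies the backdoor criterion.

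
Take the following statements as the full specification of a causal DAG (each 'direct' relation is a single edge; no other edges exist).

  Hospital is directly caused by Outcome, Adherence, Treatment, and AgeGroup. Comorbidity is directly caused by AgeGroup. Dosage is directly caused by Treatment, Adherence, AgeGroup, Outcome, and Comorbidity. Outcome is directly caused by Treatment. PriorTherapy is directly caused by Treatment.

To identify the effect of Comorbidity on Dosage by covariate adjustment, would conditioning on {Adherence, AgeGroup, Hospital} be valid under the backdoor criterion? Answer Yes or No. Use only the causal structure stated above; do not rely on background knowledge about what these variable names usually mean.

Backdoor paths from Comorbidity to Dosage (paths whose first edge points into Comorbidity):
  P1: Comorbidity <- AgeGroup -> Dosage
  P2: Comorbidity <- AgeGroup -> Hospital <- Adherence -> Dosage
  P3: Comorbidity <- AgeGroup -> Hospital <- Treatment -> Outcome -> Dosage
  P4: Comorbidity <- AgeGroup -> Hospital <- Treatment -> Dosage
  P5: Comorbidity <- AgeGroup -> Hospital <- Outcome <- Treatment -> Dosage
  P6: Comorbidity <- AgeGroup -> Hospital <- Outcome -> Dosage
Condition 1 (no descendant of Comorbidity in the set): holds — descendants of Comorbidity are {Dosage}; none are in {Adherence, AgeGroup, Hospital}.
Condition 2 (every backdoor path blocked by {Adherence, AgeGroup, Hospital}):
  P1: blocked at fork node AgeGroup ∈ conditioning set.
  P2: blocked at fork node AgeGroup ∈ conditioning set.
  P3: blocked at fork node AgeGroup ∈ conditioning set.
  P4: blocked at fork node AgeGroup ∈ conditioning set.
  P5: blocked at fork node AgeGroup ∈ conditioning set.
  P6: blocked at fork node AgeGroup ∈ conditioning set.
{Adherence, AgeGroup, Hospital} satisfies the backdoor criterion.

Yes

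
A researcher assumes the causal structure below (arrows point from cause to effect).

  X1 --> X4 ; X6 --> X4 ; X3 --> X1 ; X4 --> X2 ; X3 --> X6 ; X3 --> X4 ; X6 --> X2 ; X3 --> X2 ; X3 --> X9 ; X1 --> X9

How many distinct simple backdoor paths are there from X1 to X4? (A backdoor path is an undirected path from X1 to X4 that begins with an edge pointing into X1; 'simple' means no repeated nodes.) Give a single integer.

5

A backdoor path from X1 to X4 is any simple undirected path whose first edge points into X1 (i.e. leaves X1 via a parent).
Parents of X1: {X3}.
Enumerating:
  P1: X1 <- X3 -> X6 -> X4
  P2: X1 <- X3 -> X6 -> X2 <- X4
  P3: X1 <- X3 -> X4
  P4: X1 <- X3 -> X2 <- X6 -> X4
  P5: X1 <- X3 -> X2 <- X4
That exhausts the simple backdoor paths. Count: 5.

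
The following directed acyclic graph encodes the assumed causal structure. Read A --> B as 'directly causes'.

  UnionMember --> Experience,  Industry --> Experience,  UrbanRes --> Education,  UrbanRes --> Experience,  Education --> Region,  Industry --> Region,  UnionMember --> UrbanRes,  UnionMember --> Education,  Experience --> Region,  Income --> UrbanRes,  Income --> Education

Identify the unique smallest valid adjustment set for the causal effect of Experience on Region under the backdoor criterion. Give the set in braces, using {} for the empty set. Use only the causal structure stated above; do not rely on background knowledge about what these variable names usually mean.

Variables eligible for adjustment (non-descendants of Experience, excluding Experience and Region): {Education, Income, Industry, UnionMember, UrbanRes}.
Backdoor paths from Experience to Region:
  P1: Experience <- UnionMember -> UrbanRes <- Income -> Education -> Region
  P2: Experience <- UnionMember -> UrbanRes -> Education -> Region
  P3: Experience <- UnionMember -> Education -> Region
  P4: Experience <- Industry -> Region
  P5: Experience <- UrbanRes <- UnionMember -> Education -> Region
  P6: Experience <- UrbanRes <- Income -> Education -> Region
  P7: Experience <- UrbanRes -> Education -> Region
The empty set is not sufficient: P2 (Experience <- UnionMember -> UrbanRes -> Education -> Region) has no collider blocking it and no conditioned non-collider, so it is open.
Try {Education, Industry}:
  P1: blocked at chain node Education ∈ conditioning set.
  P2: blocked at chain node Education ∈ conditioning set.
  P3: blocked at chain node Education ∈ conditioning set.
  P4: blocked at fork node Industry ∈ conditioning set.
  P5: blocked at chain node Education ∈ conditioning set.
  P6: blocked at chain node Education ∈ conditioning set.
  P7: blocked at chain node Education ∈ conditioning set.
{Education, Industry} contains no descendant of Experience and blocks every backdoor path.
Every element of {Education, Industry} is needed (dropping Education leaves P2 open; dropping Industry leaves P4 open), so no proper subset is valid.
Among all size-2 subsets of the eligible variables, only {Education, Industry} blocks every backdoor path, so it is the unique smallest valid adjustment set.

{Education, Industry}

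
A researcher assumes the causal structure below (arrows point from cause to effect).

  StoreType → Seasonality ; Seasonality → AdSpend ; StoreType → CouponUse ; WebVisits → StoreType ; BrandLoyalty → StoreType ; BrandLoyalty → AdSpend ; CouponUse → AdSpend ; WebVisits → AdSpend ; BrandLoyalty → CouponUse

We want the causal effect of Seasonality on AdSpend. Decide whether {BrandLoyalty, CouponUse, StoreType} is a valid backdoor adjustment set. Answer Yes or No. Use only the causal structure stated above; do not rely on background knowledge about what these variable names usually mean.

Yes

Backdoor paths from Seasonality to AdSpend (paths whose first edge points into Seasonality):
  P1: Seasonality <- StoreType <- BrandLoyalty -> CouponUse -> AdSpend
  P2: Seasonality <- StoreType <- BrandLoyalty -> AdSpend
  P3: Seasonality <- StoreType <- WebVisits -> AdSpend
  P4: Seasonality <- StoreType -> CouponUse <- BrandLoyalty -> AdSpend
  P5: Seasonality <- StoreType -> CouponUse -> AdSpend
Condition 1 (no descendant of Seasonality in the set): holds — descendants of Seasonality are {AdSpend}; none are in {BrandLoyalty, CouponUse, StoreType}.
Condition 2 (every backdoor path blocked by {BrandLoyalty, CouponUse, StoreType}):
  P1: blocked at chain node StoreType ∈ conditioning set.
  P2: blocked at chain node StoreType ∈ conditioning set.
  P3: blocked at chain node StoreType ∈ conditioning set.
  P4: blocked at fork node StoreType ∈ conditioning set.
  P5: blocked at fork node StoreType ∈ conditioning set.
{BrandLoyalty, CouponUse, StoreType} satisfies the backdoor criterion.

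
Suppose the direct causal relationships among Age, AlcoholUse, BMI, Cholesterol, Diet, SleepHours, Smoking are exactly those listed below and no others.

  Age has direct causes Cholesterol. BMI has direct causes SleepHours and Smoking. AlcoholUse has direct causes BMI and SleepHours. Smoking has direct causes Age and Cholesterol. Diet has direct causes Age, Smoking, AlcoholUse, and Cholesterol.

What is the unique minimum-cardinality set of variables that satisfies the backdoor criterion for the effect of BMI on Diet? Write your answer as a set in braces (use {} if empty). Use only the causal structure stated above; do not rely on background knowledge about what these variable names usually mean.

Variables eligible for adjustment (non-descendants of BMI, excluding BMI and Diet): {Age, Cholesterol, SleepHours, Smoking}.
Backdoor paths from BMI to Diet:
  P1: BMI <- SleepHours -> AlcoholUse -> Diet
  P2: BMI <- Smoking <- Cholesterol -> Age -> Diet
  P3: BMI <- Smoking <- Cholesterol -> Diet
  P4: BMI <- Smoking <- Age <- Cholesterol -> Diet
  P5: BMI <- Smoking <- Age -> Diet
  P6: BMI <- Smoking -> Diet
The empty set is not sufficient: P1 (BMI <- SleepHours -> AlcoholUse -> Diet) has no collider blocking it and no conditioned non-collider, so it is open.
Try {SleepHours, Smoking}:
  P1: blocked at fork node SleepHours ∈ conditioning set.
  P2: blocked at chain node Smoking ∈ conditioning set.
  P3: blocked at chain node Smoking ∈ conditioning set.
  P4: blocked at chain node Smoking ∈ conditioning set.
  P5: blocked at chain node Smoking ∈ conditioning set.
  P6: blocked at fork node Smoking ∈ conditioning set.
{SleepHours, Smoking} contains no descendant of BMI and blocks every backdoor path.
Every element of {SleepHours, Smoking} is needed (dropping SleepHours leaves P1 open; dropping Smoking leaves P2 open), so no proper subset is valid.
Among all size-2 subsets of the eligible variables, only {SleepHours, Smoking} blocks every backdoor path, so it is the unique smallest valid adjustment set.

{SleepHours, Smoking}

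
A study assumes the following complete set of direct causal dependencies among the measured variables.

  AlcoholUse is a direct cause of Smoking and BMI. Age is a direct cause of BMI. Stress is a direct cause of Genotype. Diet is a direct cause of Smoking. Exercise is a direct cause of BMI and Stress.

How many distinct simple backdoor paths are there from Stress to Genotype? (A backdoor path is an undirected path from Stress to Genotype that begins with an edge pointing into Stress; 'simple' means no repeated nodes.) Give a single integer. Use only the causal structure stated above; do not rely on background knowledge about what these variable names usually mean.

0

A backdoor path from Stress to Genotype is any simple undirected path whose first edge points into Stress (i.e. leaves Stress via a parent).
Parents of Stress: {Exercise}.
No simple path from any parent of Stress reaches Genotype without revisiting Stress, so there are no backdoor paths.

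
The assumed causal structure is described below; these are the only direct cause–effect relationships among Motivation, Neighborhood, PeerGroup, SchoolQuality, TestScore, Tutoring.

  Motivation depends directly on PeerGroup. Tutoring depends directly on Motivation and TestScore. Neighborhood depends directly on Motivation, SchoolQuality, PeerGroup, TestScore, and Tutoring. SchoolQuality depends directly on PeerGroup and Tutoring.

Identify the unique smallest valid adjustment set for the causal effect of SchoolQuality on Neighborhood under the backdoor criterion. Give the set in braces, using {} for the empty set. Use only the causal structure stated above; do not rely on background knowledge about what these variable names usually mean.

Variables eligible for adjustment (non-descendants of SchoolQuality, excluding SchoolQuality and Neighborhood): {Motivation, PeerGroup, TestScore, Tutoring}.
Backdoor paths from SchoolQuality to Neighborhood:
  P1: SchoolQuality <- PeerGroup -> Motivation -> Tutoring <- TestScore -> Neighborhood
  P2: SchoolQuality <- PeerGroup -> Motivation -> Tutoring -> Neighborhood
  P3: SchoolQuality <- PeerGroup -> Motivation -> Neighborhood
  P4: SchoolQuality <- PeerGroup -> Neighborhood
  P5: SchoolQuality <- Tutoring <- TestScore -> Neighborhood
  P6: SchoolQuality <- Tutoring <- Motivation <- PeerGroup -> Neighborhood
  P7: SchoolQuality <- Tutoring <- Motivation -> Neighborhood
  P8: SchoolQuality <- Tutoring -> Neighborhood
The empty set is not sufficient: P2 (SchoolQuality <- PeerGroup -> Motivation -> Tutoring -> Neighborhood) has no collider blocking it and no conditioned non-collider, so it is open.
Try {PeerGroup, Tutoring}:
  P1: blocked at fork node PeerGroup ∈ conditioning set.
  P2: blocked at fork node PeerGroup ∈ conditioning set.
  P3: blocked at fork node PeerGroup ∈ conditioning set.
  P4: blocked at fork node PeerGroup ∈ conditioning set.
  P5: blocked at chain node Tutoring ∈ conditioning set.
  P6: blocked at chain node Tutoring ∈ conditioning set.
  P7: blocked at chain node Tutoring ∈ conditioning set.
  P8: blocked at fork node Tutoring ∈ conditioning set.
{PeerGroup, Tutoring} contains no descendant of SchoolQuality and blocks every backdoor path.
Every element of {PeerGroup, Tutoring} is needed (dropping PeerGroup leaves P1 open; dropping Tutoring leaves P5 open), so no proper subset is valid.
Among all size-2 subsets of the eligible variables, only {PeerGroup, Tutoring} blocks every backdoor path, so it is the unique smallest valid adjustment set.

{PeerGroup, Tutoring}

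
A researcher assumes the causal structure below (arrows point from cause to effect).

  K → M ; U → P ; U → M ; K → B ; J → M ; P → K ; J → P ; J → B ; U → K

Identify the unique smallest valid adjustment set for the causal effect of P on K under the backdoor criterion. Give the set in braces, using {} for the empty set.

{U}

Variables eligible for adjustment (non-descendants of P, excluding P and K): {J, U}.
Backdoor paths from P to K:
  P1: P <- U -> K
  P2: P <- U -> M <- J -> B <- K
  P3: P <- U -> M <- K
  P4: P <- J -> B <- K
  P5: P <- J -> M <- U -> K
  P6: P <- J -> M <- K
The empty set is not sufficient: P1 (P <- U -> K) has no collider blocking it and no conditioned non-collider, so it is open.
Try {U}:
  P1: blocked at fork node U ∈ conditioning set.
  P2: blocked at fork node U ∈ conditioning set.
  P3: blocked at fork node U ∈ conditioning set.
  P4: blocked at collider B (neither it nor any descendant is in the conditioning set).
  P5: blocked at collider M (neither it nor any descendant is in the conditioning set).
  P6: blocked at collider M (neither it nor any descendant is in the conditioning set).
{U} contains no descendant of P and blocks every backdoor path.
No other singleton works — e.g. {J} leaves P1 open — so {U} is the unique smallest valid adjustment set.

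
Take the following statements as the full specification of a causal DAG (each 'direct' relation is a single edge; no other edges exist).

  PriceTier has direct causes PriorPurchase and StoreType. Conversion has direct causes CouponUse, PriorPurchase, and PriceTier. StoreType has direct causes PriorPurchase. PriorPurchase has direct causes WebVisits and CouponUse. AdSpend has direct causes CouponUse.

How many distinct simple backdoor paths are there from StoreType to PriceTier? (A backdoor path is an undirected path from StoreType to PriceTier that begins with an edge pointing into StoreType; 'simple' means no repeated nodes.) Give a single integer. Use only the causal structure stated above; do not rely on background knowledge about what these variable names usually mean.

3

A backdoor path from StoreType to PriceTier is any simple undirected path whose first edge points into StoreType (i.e. leaves StoreType via a parent).
Parents of StoreType: {PriorPurchase}.
Enumerating:
  P1: StoreType <- PriorPurchase <- CouponUse -> Conversion <- PriceTier
  P2: StoreType <- PriorPurchase -> PriceTier
  P3: StoreType <- PriorPurchase -> Conversion <- PriceTier
That exhausts the simple backdoor paths. Count: 3.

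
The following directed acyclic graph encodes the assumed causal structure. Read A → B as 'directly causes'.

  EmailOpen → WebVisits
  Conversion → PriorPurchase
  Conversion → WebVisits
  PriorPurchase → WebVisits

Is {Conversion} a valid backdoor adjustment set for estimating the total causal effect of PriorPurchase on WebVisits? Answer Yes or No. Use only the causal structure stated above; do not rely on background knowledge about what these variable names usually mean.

Backdoor paths from PriorPurchase to WebVisits (paths whose first edge points into PriorPurchase):
  P1: PriorPurchase <- Conversion -> WebVisits
Condition 1 (no descendant of PriorPurchase in the set): holds — descendants of PriorPurchase are {WebVisits}; none are in {Conversion}.
Condition 2 (every backdoor path blocked by {Conversion}):
  P1: blocked at fork node Conversion ∈ conditioning set.
{Conversion} satisfies the backdoor criterion.

Yes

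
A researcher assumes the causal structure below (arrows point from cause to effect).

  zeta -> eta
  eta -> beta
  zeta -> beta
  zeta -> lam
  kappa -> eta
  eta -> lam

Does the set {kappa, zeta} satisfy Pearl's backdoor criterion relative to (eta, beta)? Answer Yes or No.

Backdoor paths from eta to beta (paths whose first edge points into eta):
  P1: eta <- zeta -> beta
Condition 1 (no descendant of eta in the set): holds — descendants of eta are {beta, lam}; none are in {kappa, zeta}.
Condition 2 (every backdoor path blocked by {kappa, zeta}):
  P1: blocked at fork node zeta ∈ conditioning set.
{kappa, zeta} satisfies the backdoor criterion.

Yes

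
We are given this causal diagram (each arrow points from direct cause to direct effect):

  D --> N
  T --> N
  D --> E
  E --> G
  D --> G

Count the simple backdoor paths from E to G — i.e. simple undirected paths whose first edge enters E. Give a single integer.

1

A backdoor path from E to G is any simple undirected path whose first edge points into E (i.e. leaves E via a parent).
Parents of E: {D}.
Enumerating:
  P1: E <- D -> G
That exhausts the simple backdoor paths. Count: 1.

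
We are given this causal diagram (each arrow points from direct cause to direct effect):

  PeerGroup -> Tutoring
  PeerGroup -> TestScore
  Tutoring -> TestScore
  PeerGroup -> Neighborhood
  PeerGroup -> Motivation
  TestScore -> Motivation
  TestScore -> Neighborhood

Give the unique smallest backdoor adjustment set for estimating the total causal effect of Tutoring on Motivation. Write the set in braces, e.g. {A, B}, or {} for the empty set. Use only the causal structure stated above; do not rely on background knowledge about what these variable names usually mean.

Variables eligible for adjustment (non-descendants of Tutoring, excluding Tutoring and Motivation): {PeerGroup}.
Backdoor paths from Tutoring to Motivation:
  P1: Tutoring <- PeerGroup -> TestScore -> Motivation
  P2: Tutoring <- PeerGroup -> Neighborhood <- TestScore -> Motivation
  P3: Tutoring <- PeerGroup -> Motivation
The empty set is not sufficient: P1 (Tutoring <- PeerGroup -> TestScore -> Motivation) has no collider blocking it and no conditioned non-collider, so it is open.
Try {PeerGroup}:
  P1: blocked at fork node PeerGroup ∈ conditioning set.
  P2: blocked at fork node PeerGroup ∈ conditioning set.
  P3: blocked at fork node PeerGroup ∈ conditioning set.
{PeerGroup} contains no descendant of Tutoring and blocks every backdoor path.
{PeerGroup} is the unique smallest valid adjustment set.

{PeerGroup}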